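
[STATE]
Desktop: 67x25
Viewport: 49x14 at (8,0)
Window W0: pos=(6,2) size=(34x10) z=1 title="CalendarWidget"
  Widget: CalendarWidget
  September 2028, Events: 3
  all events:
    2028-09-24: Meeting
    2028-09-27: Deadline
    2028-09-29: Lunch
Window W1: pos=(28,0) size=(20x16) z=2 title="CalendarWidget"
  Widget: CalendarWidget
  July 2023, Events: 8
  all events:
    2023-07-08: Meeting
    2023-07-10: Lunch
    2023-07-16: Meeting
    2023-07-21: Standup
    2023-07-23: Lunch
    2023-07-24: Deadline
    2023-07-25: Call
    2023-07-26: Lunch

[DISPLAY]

                    ┏━━━━━━━━━━━━━━━━━━┓         
                    ┃ CalendarWidget   ┃         
━━━━━━━━━━━━━━━━━━━━┠──────────────────┨         
CalendarWidget      ┃    July 2023     ┃         
────────────────────┃Mo Tu We Th Fr Sa ┃         
        September 20┃                1 ┃         
o Tu We Th Fr Sa Su ┃ 3  4  5  6  7  8*┃         
            1  2  3 ┃10* 11 12 13 14 15┃         
4  5  6  7  8  9 10 ┃17 18 19 20 21* 22┃         
1 12 13 14 15 16 17 ┃24* 25* 26* 27 28 ┃         
8 19 20 21 22 23 24*┃31                ┃         
━━━━━━━━━━━━━━━━━━━━┃                  ┃         
                    ┃                  ┃         
                    ┃                  ┃         


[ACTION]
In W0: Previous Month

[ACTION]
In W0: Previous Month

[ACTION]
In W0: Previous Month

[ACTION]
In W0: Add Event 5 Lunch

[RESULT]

                    ┏━━━━━━━━━━━━━━━━━━┓         
                    ┃ CalendarWidget   ┃         
━━━━━━━━━━━━━━━━━━━━┠──────────────────┨         
CalendarWidget      ┃    July 2023     ┃         
────────────────────┃Mo Tu We Th Fr Sa ┃         
          June 2028 ┃                1 ┃         
o Tu We Th Fr Sa Su ┃ 3  4  5  6  7  8*┃         
         1  2  3  4 ┃10* 11 12 13 14 15┃         
5*  6  7  8  9 10 11┃17 18 19 20 21* 22┃         
2 13 14 15 16 17 18 ┃24* 25* 26* 27 28 ┃         
9 20 21 22 23 24 25 ┃31                ┃         
━━━━━━━━━━━━━━━━━━━━┃                  ┃         
                    ┃                  ┃         
                    ┃                  ┃         


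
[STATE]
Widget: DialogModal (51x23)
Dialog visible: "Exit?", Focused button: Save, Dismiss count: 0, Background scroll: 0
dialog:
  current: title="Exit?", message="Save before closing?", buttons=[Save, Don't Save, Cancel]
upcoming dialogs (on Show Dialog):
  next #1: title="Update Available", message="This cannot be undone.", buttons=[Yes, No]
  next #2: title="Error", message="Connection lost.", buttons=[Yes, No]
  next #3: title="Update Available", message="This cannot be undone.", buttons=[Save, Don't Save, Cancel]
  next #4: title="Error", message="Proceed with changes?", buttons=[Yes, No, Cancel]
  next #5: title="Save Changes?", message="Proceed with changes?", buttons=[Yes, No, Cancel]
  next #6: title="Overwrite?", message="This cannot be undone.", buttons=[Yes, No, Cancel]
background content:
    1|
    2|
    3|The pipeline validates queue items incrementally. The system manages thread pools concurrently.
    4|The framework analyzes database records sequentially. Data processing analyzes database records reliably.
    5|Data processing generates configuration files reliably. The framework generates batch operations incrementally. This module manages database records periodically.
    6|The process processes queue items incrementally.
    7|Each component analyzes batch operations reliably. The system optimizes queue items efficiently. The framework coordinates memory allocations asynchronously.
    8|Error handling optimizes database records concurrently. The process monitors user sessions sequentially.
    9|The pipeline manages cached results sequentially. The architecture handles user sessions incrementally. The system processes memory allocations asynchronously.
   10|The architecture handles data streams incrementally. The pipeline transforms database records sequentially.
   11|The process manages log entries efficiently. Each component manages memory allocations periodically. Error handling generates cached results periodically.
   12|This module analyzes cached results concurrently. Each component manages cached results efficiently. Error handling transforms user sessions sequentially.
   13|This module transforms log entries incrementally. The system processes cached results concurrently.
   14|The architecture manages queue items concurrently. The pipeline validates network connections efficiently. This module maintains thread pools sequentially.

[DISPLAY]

                                                   
                                                   
The pipeline validates queue items incrementally. T
The framework analyzes database records sequentiall
Data processing generates configuration files relia
The process processes queue items incrementally.   
Each component analyzes batch operations reliably. 
Error handling optimizes database records concurren
The pipeline manages cached results sequentially. T
The archi┌──────────────────────────────┐rementally
The proce│            Exit?             │ly. Each c
This modu│     Save before closing?     │rrently. E
This modu│ [Save]  Don't Save   Cancel  │entally. T
The archi└──────────────────────────────┘urrently. 
                                                   
                                                   
                                                   
                                                   
                                                   
                                                   
                                                   
                                                   
                                                   


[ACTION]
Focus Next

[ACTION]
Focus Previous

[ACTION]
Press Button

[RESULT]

                                                   
                                                   
The pipeline validates queue items incrementally. T
The framework analyzes database records sequentiall
Data processing generates configuration files relia
The process processes queue items incrementally.   
Each component analyzes batch operations reliably. 
Error handling optimizes database records concurren
The pipeline manages cached results sequentially. T
The architecture handles data streams incrementally
The process manages log entries efficiently. Each c
This module analyzes cached results concurrently. E
This module transforms log entries incrementally. T
The architecture manages queue items concurrently. 
                                                   
                                                   
                                                   
                                                   
                                                   
                                                   
                                                   
                                                   
                                                   


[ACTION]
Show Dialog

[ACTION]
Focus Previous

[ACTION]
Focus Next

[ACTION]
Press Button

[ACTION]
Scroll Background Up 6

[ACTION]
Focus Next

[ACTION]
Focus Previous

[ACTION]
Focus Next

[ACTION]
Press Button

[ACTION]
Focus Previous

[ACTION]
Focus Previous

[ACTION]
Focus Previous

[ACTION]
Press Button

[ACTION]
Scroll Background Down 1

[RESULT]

                                                   
The pipeline validates queue items incrementally. T
The framework analyzes database records sequentiall
Data processing generates configuration files relia
The process processes queue items incrementally.   
Each component analyzes batch operations reliably. 
Error handling optimizes database records concurren
The pipeline manages cached results sequentially. T
The architecture handles data streams incrementally
The process manages log entries efficiently. Each c
This module analyzes cached results concurrently. E
This module transforms log entries incrementally. T
The architecture manages queue items concurrently. 
                                                   
                                                   
                                                   
                                                   
                                                   
                                                   
                                                   
                                                   
                                                   
                                                   


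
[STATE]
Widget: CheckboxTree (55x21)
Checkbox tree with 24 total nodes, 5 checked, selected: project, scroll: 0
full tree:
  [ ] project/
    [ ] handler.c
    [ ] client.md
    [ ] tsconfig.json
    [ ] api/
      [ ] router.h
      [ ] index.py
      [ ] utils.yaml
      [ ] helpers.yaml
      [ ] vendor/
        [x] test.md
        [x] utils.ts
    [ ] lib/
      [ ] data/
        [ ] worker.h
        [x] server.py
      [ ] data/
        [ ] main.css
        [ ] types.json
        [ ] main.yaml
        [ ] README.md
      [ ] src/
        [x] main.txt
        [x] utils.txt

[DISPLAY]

>[-] project/                                          
   [ ] handler.c                                       
   [ ] client.md                                       
   [ ] tsconfig.json                                   
   [-] api/                                            
     [ ] router.h                                      
     [ ] index.py                                      
     [ ] utils.yaml                                    
     [ ] helpers.yaml                                  
     [x] vendor/                                       
       [x] test.md                                     
       [x] utils.ts                                    
   [-] lib/                                            
     [-] data/                                         
       [ ] worker.h                                    
       [x] server.py                                   
     [ ] data/                                         
       [ ] main.css                                    
       [ ] types.json                                  
       [ ] main.yaml                                   
       [ ] README.md                                   


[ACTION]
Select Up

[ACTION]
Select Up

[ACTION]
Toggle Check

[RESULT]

>[x] project/                                          
   [x] handler.c                                       
   [x] client.md                                       
   [x] tsconfig.json                                   
   [x] api/                                            
     [x] router.h                                      
     [x] index.py                                      
     [x] utils.yaml                                    
     [x] helpers.yaml                                  
     [x] vendor/                                       
       [x] test.md                                     
       [x] utils.ts                                    
   [x] lib/                                            
     [x] data/                                         
       [x] worker.h                                    
       [x] server.py                                   
     [x] data/                                         
       [x] main.css                                    
       [x] types.json                                  
       [x] main.yaml                                   
       [x] README.md                                   


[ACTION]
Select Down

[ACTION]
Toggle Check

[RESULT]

 [-] project/                                          
>  [ ] handler.c                                       
   [x] client.md                                       
   [x] tsconfig.json                                   
   [x] api/                                            
     [x] router.h                                      
     [x] index.py                                      
     [x] utils.yaml                                    
     [x] helpers.yaml                                  
     [x] vendor/                                       
       [x] test.md                                     
       [x] utils.ts                                    
   [x] lib/                                            
     [x] data/                                         
       [x] worker.h                                    
       [x] server.py                                   
     [x] data/                                         
       [x] main.css                                    
       [x] types.json                                  
       [x] main.yaml                                   
       [x] README.md                                   


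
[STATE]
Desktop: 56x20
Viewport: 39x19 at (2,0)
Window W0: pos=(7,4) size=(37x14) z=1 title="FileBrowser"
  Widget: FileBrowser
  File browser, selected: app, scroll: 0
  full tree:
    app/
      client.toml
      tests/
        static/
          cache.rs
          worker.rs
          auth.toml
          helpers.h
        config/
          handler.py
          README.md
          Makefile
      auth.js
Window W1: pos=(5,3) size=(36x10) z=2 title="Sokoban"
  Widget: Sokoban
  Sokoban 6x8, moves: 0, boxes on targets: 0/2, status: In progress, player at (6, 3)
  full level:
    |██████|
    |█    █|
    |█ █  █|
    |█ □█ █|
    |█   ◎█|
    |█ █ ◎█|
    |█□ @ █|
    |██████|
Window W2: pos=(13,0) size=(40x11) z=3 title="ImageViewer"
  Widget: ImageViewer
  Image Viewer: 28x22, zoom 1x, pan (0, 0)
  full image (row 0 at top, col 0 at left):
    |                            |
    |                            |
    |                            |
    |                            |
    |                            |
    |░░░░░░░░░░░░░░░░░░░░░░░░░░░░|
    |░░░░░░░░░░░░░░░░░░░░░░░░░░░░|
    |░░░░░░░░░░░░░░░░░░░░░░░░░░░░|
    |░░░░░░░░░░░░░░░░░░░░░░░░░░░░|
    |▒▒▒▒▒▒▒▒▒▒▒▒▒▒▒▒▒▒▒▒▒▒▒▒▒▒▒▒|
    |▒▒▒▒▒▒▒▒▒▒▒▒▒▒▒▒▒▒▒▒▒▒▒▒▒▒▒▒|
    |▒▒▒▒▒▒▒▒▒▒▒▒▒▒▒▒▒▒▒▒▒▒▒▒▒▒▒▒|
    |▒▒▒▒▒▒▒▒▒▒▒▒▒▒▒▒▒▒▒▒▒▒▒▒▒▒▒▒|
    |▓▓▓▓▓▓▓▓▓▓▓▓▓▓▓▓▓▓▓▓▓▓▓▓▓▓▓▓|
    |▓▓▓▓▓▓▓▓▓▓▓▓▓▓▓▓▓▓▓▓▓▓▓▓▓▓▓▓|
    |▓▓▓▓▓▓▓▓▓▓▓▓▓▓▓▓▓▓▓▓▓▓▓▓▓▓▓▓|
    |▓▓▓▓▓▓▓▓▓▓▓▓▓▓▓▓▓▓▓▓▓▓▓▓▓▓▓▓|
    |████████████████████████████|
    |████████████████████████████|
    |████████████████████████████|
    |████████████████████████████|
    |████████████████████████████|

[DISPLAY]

           ┏━━━━━━━━━━━━━━━━━━━━━━━━━━━
           ┃ ImageViewer               
           ┠───────────────────────────
   ┏━━━━━━━┃                           
   ┃ Sokoba┃                           
   ┠───────┃                           
   ┃██████ ┃                           
   ┃█    █ ┃                           
   ┃█ █  █ ┃░░░░░░░░░░░░░░░░░░░░░░░░░░░
   ┃█ □█ █ ┃░░░░░░░░░░░░░░░░░░░░░░░░░░░
   ┃█   ◎█ ┗━━━━━━━━━━━━━━━━━━━━━━━━━━━
   ┃█ █ ◎█                            ┃
   ┗━━━━━━━━━━━━━━━━━━━━━━━━━━━━━━━━━━┛
     ┃                                 
     ┃                                 
     ┃                                 
     ┃                                 
     ┗━━━━━━━━━━━━━━━━━━━━━━━━━━━━━━━━━
                                       


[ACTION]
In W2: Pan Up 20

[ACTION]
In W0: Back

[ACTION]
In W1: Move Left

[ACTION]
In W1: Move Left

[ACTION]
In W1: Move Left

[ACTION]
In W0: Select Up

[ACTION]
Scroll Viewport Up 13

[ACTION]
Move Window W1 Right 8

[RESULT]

           ┏━━━━━━━━━━━━━━━━━━━━━━━━━━━
           ┃ ImageViewer               
           ┠───────────────────────────
           ┃                           
     ┏━━━━━┃                           
     ┃ File┃                           
     ┠─────┃                           
     ┃> [-]┃                           
     ┃    c┃░░░░░░░░░░░░░░░░░░░░░░░░░░░
     ┃    [┃░░░░░░░░░░░░░░░░░░░░░░░░░░░
     ┃    a┗━━━━━━━━━━━━━━━━━━━━━━━━━━━
     ┃     ┃█ █ ◎█                     
     ┃     ┗━━━━━━━━━━━━━━━━━━━━━━━━━━━
     ┃                                 
     ┃                                 
     ┃                                 
     ┃                                 
     ┗━━━━━━━━━━━━━━━━━━━━━━━━━━━━━━━━━
                                       


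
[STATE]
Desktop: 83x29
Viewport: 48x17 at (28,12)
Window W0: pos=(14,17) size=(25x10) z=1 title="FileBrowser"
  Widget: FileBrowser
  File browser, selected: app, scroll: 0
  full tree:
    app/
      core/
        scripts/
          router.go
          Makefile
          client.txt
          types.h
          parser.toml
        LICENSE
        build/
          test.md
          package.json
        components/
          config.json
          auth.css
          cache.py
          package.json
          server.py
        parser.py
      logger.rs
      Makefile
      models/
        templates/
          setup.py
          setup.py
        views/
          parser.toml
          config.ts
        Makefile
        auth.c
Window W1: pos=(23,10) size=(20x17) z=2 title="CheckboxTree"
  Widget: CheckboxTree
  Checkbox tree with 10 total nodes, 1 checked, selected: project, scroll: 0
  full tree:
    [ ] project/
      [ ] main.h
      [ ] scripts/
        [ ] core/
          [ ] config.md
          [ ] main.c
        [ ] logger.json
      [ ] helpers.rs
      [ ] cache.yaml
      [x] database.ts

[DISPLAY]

──────────────┨                                 
 project/     ┃                                 
 ] main.h     ┃                                 
 ] scripts/   ┃                                 
 [ ] core/    ┃                                 
   [ ] config.┃                                 
   [ ] main.c ┃                                 
 [ ] logger.js┃                                 
 ] helpers.rs ┃                                 
 ] cache.yaml ┃                                 
x] database.ts┃                                 
              ┃                                 
              ┃                                 
              ┃                                 
━━━━━━━━━━━━━━┛                                 
                                                
                                                


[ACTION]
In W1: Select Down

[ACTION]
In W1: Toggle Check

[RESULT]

──────────────┨                                 
 project/     ┃                                 
x] main.h     ┃                                 
 ] scripts/   ┃                                 
 [ ] core/    ┃                                 
   [ ] config.┃                                 
   [ ] main.c ┃                                 
 [ ] logger.js┃                                 
 ] helpers.rs ┃                                 
 ] cache.yaml ┃                                 
x] database.ts┃                                 
              ┃                                 
              ┃                                 
              ┃                                 
━━━━━━━━━━━━━━┛                                 
                                                
                                                


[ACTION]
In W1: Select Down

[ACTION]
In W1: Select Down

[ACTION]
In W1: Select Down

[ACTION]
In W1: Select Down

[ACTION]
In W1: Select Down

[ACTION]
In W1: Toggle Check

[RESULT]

──────────────┨                                 
 project/     ┃                                 
x] main.h     ┃                                 
-] scripts/   ┃                                 
 [ ] core/    ┃                                 
   [ ] config.┃                                 
   [ ] main.c ┃                                 
 [x] logger.js┃                                 
 ] helpers.rs ┃                                 
 ] cache.yaml ┃                                 
x] database.ts┃                                 
              ┃                                 
              ┃                                 
              ┃                                 
━━━━━━━━━━━━━━┛                                 
                                                
                                                


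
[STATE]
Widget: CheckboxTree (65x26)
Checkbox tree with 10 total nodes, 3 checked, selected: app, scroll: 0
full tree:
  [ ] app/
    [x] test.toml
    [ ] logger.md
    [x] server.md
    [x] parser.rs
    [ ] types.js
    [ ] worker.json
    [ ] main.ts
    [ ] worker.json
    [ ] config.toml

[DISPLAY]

>[-] app/                                                        
   [x] test.toml                                                 
   [ ] logger.md                                                 
   [x] server.md                                                 
   [x] parser.rs                                                 
   [ ] types.js                                                  
   [ ] worker.json                                               
   [ ] main.ts                                                   
   [ ] worker.json                                               
   [ ] config.toml                                               
                                                                 
                                                                 
                                                                 
                                                                 
                                                                 
                                                                 
                                                                 
                                                                 
                                                                 
                                                                 
                                                                 
                                                                 
                                                                 
                                                                 
                                                                 
                                                                 


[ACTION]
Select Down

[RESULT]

 [-] app/                                                        
>  [x] test.toml                                                 
   [ ] logger.md                                                 
   [x] server.md                                                 
   [x] parser.rs                                                 
   [ ] types.js                                                  
   [ ] worker.json                                               
   [ ] main.ts                                                   
   [ ] worker.json                                               
   [ ] config.toml                                               
                                                                 
                                                                 
                                                                 
                                                                 
                                                                 
                                                                 
                                                                 
                                                                 
                                                                 
                                                                 
                                                                 
                                                                 
                                                                 
                                                                 
                                                                 
                                                                 


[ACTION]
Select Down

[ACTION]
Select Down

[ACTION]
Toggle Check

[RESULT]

 [-] app/                                                        
   [x] test.toml                                                 
   [ ] logger.md                                                 
>  [ ] server.md                                                 
   [x] parser.rs                                                 
   [ ] types.js                                                  
   [ ] worker.json                                               
   [ ] main.ts                                                   
   [ ] worker.json                                               
   [ ] config.toml                                               
                                                                 
                                                                 
                                                                 
                                                                 
                                                                 
                                                                 
                                                                 
                                                                 
                                                                 
                                                                 
                                                                 
                                                                 
                                                                 
                                                                 
                                                                 
                                                                 


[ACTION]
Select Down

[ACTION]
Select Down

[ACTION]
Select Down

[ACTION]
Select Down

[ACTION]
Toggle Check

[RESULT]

 [-] app/                                                        
   [x] test.toml                                                 
   [ ] logger.md                                                 
   [ ] server.md                                                 
   [x] parser.rs                                                 
   [ ] types.js                                                  
   [ ] worker.json                                               
>  [x] main.ts                                                   
   [ ] worker.json                                               
   [ ] config.toml                                               
                                                                 
                                                                 
                                                                 
                                                                 
                                                                 
                                                                 
                                                                 
                                                                 
                                                                 
                                                                 
                                                                 
                                                                 
                                                                 
                                                                 
                                                                 
                                                                 


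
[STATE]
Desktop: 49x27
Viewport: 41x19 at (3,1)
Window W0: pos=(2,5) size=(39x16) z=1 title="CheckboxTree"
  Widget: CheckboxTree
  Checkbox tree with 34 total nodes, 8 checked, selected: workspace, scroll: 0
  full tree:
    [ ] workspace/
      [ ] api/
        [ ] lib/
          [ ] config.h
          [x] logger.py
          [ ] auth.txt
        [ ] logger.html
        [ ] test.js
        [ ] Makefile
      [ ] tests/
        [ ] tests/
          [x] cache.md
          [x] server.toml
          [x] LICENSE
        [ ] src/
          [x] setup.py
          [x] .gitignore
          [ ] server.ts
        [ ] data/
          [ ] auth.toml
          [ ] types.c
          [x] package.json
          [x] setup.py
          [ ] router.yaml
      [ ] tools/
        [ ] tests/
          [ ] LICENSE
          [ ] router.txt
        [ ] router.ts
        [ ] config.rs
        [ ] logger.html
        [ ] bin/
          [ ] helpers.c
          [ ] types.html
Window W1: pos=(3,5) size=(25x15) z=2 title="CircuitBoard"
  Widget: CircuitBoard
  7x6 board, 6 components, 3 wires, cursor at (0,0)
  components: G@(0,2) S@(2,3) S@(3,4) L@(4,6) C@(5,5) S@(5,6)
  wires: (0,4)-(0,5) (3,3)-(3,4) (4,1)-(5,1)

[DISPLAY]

                                         
                                         
                                         
                                         
┏━━━━━━━━━━━━━━━━━━━━━━━┓━━━━━━━━━━━━┓   
┃ CircuitBoard          ┃            ┃   
┠───────────────────────┨────────────┨   
┃   0 1 2 3 4 5 6       ┃            ┃   
┃0  [.]      G       · ─┃            ┃   
┃                       ┃            ┃   
┃1                      ┃            ┃   
┃                       ┃            ┃   
┃2               S      ┃            ┃   
┃                       ┃            ┃   
┃3               · ─ S  ┃            ┃   
┃                       ┃            ┃   
┃4       ·              ┃            ┃   
┃        │              ┃            ┃   
┗━━━━━━━━━━━━━━━━━━━━━━━┛            ┃   


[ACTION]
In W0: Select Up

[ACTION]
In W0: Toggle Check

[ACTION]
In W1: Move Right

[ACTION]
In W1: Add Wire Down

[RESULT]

                                         
                                         
                                         
                                         
┏━━━━━━━━━━━━━━━━━━━━━━━┓━━━━━━━━━━━━┓   
┃ CircuitBoard          ┃            ┃   
┠───────────────────────┨────────────┨   
┃   0 1 2 3 4 5 6       ┃            ┃   
┃0      [.]  G       · ─┃            ┃   
┃        │              ┃            ┃   
┃1       ·              ┃            ┃   
┃                       ┃            ┃   
┃2               S      ┃            ┃   
┃                       ┃            ┃   
┃3               · ─ S  ┃            ┃   
┃                       ┃            ┃   
┃4       ·              ┃            ┃   
┃        │              ┃            ┃   
┗━━━━━━━━━━━━━━━━━━━━━━━┛            ┃   


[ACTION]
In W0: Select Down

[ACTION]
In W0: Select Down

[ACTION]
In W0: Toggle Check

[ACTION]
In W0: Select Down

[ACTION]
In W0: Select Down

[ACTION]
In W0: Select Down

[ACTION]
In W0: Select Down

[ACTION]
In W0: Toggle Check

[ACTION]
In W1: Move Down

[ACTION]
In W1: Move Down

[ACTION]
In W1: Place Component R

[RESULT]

                                         
                                         
                                         
                                         
┏━━━━━━━━━━━━━━━━━━━━━━━┓━━━━━━━━━━━━┓   
┃ CircuitBoard          ┃            ┃   
┠───────────────────────┨────────────┨   
┃   0 1 2 3 4 5 6       ┃            ┃   
┃0       ·   G       · ─┃            ┃   
┃        │              ┃            ┃   
┃1       ·              ┃            ┃   
┃                       ┃            ┃   
┃2      [R]      S      ┃            ┃   
┃                       ┃            ┃   
┃3               · ─ S  ┃            ┃   
┃                       ┃            ┃   
┃4       ·              ┃            ┃   
┃        │              ┃            ┃   
┗━━━━━━━━━━━━━━━━━━━━━━━┛            ┃   


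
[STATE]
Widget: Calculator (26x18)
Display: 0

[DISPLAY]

                         0
┌───┬───┬───┬───┐         
│ 7 │ 8 │ 9 │ ÷ │         
├───┼───┼───┼───┤         
│ 4 │ 5 │ 6 │ × │         
├───┼───┼───┼───┤         
│ 1 │ 2 │ 3 │ - │         
├───┼───┼───┼───┤         
│ 0 │ . │ = │ + │         
├───┼───┼───┼───┤         
│ C │ MC│ MR│ M+│         
└───┴───┴───┴───┘         
                          
                          
                          
                          
                          
                          


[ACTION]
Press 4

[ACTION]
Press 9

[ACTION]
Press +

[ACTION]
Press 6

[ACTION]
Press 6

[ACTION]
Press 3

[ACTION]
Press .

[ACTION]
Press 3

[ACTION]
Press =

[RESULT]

                     712.3
┌───┬───┬───┬───┐         
│ 7 │ 8 │ 9 │ ÷ │         
├───┼───┼───┼───┤         
│ 4 │ 5 │ 6 │ × │         
├───┼───┼───┼───┤         
│ 1 │ 2 │ 3 │ - │         
├───┼───┼───┼───┤         
│ 0 │ . │ = │ + │         
├───┼───┼───┼───┤         
│ C │ MC│ MR│ M+│         
└───┴───┴───┴───┘         
                          
                          
                          
                          
                          
                          


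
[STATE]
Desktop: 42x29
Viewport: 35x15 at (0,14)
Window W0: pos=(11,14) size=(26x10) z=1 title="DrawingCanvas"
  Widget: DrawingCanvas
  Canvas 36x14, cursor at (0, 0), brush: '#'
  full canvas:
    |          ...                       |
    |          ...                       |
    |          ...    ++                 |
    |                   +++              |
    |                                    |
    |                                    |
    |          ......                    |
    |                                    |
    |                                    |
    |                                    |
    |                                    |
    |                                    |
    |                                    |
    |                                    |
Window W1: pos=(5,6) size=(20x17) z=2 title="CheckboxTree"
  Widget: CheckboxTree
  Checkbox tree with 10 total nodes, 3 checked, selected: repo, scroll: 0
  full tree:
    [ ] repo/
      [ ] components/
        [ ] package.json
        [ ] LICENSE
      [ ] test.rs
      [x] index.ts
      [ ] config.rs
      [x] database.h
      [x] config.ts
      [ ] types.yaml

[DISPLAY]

     ┃   [x] index.ts   ┃━━━━━━━━━━
     ┃   [ ] config.rs  ┃s         
     ┃   [x] database.h ┃──────────
     ┃   [x] config.ts  ┃          
     ┃   [ ] types.yaml ┃          
     ┃                  ┃    ++    
     ┃                  ┃      +++ 
     ┃                  ┃          
     ┗━━━━━━━━━━━━━━━━━━┛          
           ┗━━━━━━━━━━━━━━━━━━━━━━━
                                   
                                   
                                   
                                   
                                   


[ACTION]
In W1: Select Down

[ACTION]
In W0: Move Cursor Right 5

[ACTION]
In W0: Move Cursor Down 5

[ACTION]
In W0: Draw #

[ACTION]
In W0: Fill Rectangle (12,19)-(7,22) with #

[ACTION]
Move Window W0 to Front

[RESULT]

     ┃   [x┏━━━━━━━━━━━━━━━━━━━━━━━
     ┃   [ ┃ DrawingCanvas         
     ┃   [x┠───────────────────────
     ┃   [x┃          ...          
     ┃   [ ┃          ...          
     ┃     ┃          ...    ++    
     ┃     ┃                   +++ 
     ┃     ┃                       
     ┗━━━━━┃     #                 
           ┗━━━━━━━━━━━━━━━━━━━━━━━
                                   
                                   
                                   
                                   
                                   


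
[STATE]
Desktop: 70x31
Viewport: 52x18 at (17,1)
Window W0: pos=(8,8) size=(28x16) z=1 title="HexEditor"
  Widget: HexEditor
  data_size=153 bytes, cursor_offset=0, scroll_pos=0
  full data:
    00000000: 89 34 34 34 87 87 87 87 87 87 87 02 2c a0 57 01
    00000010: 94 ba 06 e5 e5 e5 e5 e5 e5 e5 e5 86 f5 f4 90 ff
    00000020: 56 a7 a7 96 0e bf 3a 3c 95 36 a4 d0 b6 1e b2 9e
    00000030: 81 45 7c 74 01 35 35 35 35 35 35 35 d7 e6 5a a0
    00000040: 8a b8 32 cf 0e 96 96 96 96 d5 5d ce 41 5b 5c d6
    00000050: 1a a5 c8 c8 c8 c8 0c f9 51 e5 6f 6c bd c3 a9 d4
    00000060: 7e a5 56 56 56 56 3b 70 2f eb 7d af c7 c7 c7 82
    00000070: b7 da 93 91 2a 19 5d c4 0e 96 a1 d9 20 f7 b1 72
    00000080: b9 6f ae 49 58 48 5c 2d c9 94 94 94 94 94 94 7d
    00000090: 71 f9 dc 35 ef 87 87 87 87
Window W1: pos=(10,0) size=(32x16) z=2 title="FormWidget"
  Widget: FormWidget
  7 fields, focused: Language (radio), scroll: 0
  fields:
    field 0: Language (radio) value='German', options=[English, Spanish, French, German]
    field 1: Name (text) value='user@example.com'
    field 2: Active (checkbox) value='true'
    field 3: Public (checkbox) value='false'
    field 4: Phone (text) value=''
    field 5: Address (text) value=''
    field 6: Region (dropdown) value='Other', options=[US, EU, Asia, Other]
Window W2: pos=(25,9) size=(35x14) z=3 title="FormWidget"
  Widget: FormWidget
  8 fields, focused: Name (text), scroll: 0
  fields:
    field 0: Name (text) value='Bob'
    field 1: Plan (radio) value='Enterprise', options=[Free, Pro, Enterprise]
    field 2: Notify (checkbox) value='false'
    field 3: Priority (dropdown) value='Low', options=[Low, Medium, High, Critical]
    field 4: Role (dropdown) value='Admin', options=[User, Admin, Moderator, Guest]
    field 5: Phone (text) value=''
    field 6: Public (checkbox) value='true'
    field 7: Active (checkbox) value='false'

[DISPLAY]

idget                   ┃                           
────────────────────────┨                           
uage:   ( ) English  ( )┃                           
:       [user@example.c]┃                           
ve:     [x]             ┃                           
ic:     [ ]             ┃                           
e:      [              ]┃                           
ess:    [              ]┃                           
on:     ┏━━━━━━━━━━━━━━━━━━━━━━━━━━━━━━━━━┓         
        ┃ FormWidget                      ┃         
        ┠─────────────────────────────────┨         
        ┃> Name:       [Bob              ]┃         
        ┃  Plan:       ( ) Free  ( ) Pro  ┃         
        ┃  Notify:     [ ]                ┃         
━━━━━━━━┃  Priority:   [Low             ▼]┃         
  1a a5 ┃  Role:       [Admin           ▼]┃         
  7e a5 ┃  Phone:      [                 ]┃         
  b7 da ┃  Public:     [x]                ┃         


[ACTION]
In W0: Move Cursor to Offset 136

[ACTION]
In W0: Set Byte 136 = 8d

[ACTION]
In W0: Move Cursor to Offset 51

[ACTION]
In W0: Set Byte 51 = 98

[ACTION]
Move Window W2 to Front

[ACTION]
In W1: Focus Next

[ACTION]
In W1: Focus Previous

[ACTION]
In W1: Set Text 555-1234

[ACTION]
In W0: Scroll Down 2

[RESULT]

idget                   ┃                           
────────────────────────┨                           
uage:   ( ) English  ( )┃                           
:       [user@example.c]┃                           
ve:     [x]             ┃                           
ic:     [ ]             ┃                           
e:      [              ]┃                           
ess:    [              ]┃                           
on:     ┏━━━━━━━━━━━━━━━━━━━━━━━━━━━━━━━━━┓         
        ┃ FormWidget                      ┃         
        ┠─────────────────────────────────┨         
        ┃> Name:       [Bob              ]┃         
        ┃  Plan:       ( ) Free  ( ) Pro  ┃         
        ┃  Notify:     [ ]                ┃         
━━━━━━━━┃  Priority:   [Low             ▼]┃         
  b7 da ┃  Role:       [Admin           ▼]┃         
  b9 6f ┃  Phone:      [                 ]┃         
  71 f9 ┃  Public:     [x]                ┃         
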